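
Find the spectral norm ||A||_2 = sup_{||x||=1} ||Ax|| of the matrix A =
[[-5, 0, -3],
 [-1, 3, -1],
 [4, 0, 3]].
||A||_2 ≈ 7.8168 (= sqrt(largest eigenvalue of A^T A))

||A||_2 = sigma_max(A) = sqrt(lambda_max(A^T A)). Form the symmetric matrix M = A^T A =
[[42, -3, 28],
 [-3, 9, -3],
 [28, -3, 19]].
Its characteristic polynomial (trace, sum of principal 2x2 minors, determinant of M give the coefficients) is
  p(λ) = det(λ I - M) = λ^3 - 70λ^2 + 545λ - 81.
No integer candidate from the rational root theorem (±divisors of 81) is a root, so the roots are irrational. The cubic discriminant is Δ = 752221553 > 0, so there are three distinct real roots. p(0) = -81 and p(1) = 395 have opposite signs, so a root lies in (0, 1); Newton's method refines it to λ ≈ 0.1516. p(8) = 311 and p(9) = -117 have opposite signs, so a root lies in (8, 9); Newton's method refines it to λ ≈ 8.7462. p(61) = -325 and p(62) = 2957 have opposite signs, so a root lies in (61, 62); Newton's method refines it to λ ≈ 61.1022. Check (Vieta): the three roots sum to 70, matching tr M = 70.
So the eigenvalues of A^T A are ≈ 0.1516, 8.7462, 61.1022 (all ≥ 0, as they must be for A^T A). The largest is λ_max ≈ 61.1022, hence ||A||_2 = sqrt(λ_max) ≈ 7.8168.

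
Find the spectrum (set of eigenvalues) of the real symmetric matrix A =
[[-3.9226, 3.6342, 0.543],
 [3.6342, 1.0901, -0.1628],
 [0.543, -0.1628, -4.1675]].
sigma(A) ≈ {-6, -4, 3}

A is real symmetric, so its spectrum consists of real eigenvalues. Expanding the characteristic polynomial of the displayed matrix gives
  det(λ I - A) = p(λ) = λ^3 + (7)λ^2 + (-6)λ + (-72.0022).
Solving p(λ) = 0 yields eigenvalues ≈ -6, -4, 3. (A is shown rounded to 4 decimals, so these recover the underlying integer eigenvalues to within that precision.)
Verification: the trace of A = -7 equals the sum of eigenvalues -7, and det(A) ≈ 72.0022 matches the eigenvalue product 72.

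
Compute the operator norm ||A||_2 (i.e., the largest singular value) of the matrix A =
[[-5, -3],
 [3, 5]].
||A||_2 = 8 (= sqrt(largest eigenvalue of A^T A))

||A||_2 = sigma_max(A) = sqrt(lambda_max(A^T A)). Form the symmetric matrix M = A^T A =
[[34, 30],
 [30, 34]].
Its characteristic polynomial (trace, determinant of M give the coefficients) is
  p(λ) = det(λ I - M) = λ^2 - 68λ + 256.
For λ^2 - 68λ + 256 the discriminant is 3600. It is a perfect square (60^2), so the roots are rational: λ = (68 ± 60)/2 = 64, 4.
So the eigenvalues of A^T A are ≈ 4, 64 (all ≥ 0, as they must be for A^T A). The largest is λ_max = 64, hence ||A||_2 = sqrt(λ_max) = 8.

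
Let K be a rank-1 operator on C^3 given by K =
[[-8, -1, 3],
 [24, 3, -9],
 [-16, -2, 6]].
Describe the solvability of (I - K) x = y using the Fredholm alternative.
(I - K) is singular (det(I - K) = 0, i.e. 1 ∈ sigma(K)). (I - K) x = y is solvable iff y ⊥ ker((I - K)^*) = span{(-8, -1, 3)}, i.e. iff -8y_1 - y_2 + 3y_3 = 0. When solvable, the solutions are x = y + c·(1, -3, 2), c arbitrary (ker(I - K) = span{(1, -3, 2)}, dimension 1).

K has rank 1, so it is an outer product K = u v^T: every row of K is a multiple of one row vector. Reading off the entries, u = (1, -3, 2) and v = (-8, -1, 3) (row i of K equals u_i·v^T). A rank-one matrix u v^T satisfies K u = u (v·u) and kills the (2)-dimensional subspace v^⊥, so its characteristic polynomial is lambda^2 (lambda - v·u) with v·u = tr K = 1. Hence the eigenvalues of I - K are 1 (multiplicity 2) and 1 - (1) = 0, so det(I - K) = 0. (Direct check: I - K =
[[9, 1, -3],
 [-24, -2, 9],
 [16, 2, -5]]
has determinant 0.) So 1 is an eigenvalue of K and (I - K) is not invertible. The finite-dimensional Fredholm alternative says: either (I - K) is invertible, or ker(I - K) ≠ {0} and then range(I - K) = ker((I - K)^*)^⊥, with dim ker(I - K) = dim ker((I - K)^*). We are in the second case, so we need both kernels. Kernel of I - K: (I - K) u = u - u (v·u) = u - u = 0, so ker(I - K) = span{u} = span{(1, -3, 2)} (it is exactly 1-dimensional because rank(I - K) = 2). Kernel of the adjoint: K is real, so (I - K)^* = I - K^T = I - v u^T, and (I - v u^T) v = v - v (u·v) = 0; hence ker((I - K)^*) = span{v} = span{(-8, -1, 3)}. Therefore (I - K) x = y is solvable iff <y, v> = 0, i.e. iff -8y_1 - y_2 + 3y_3 = 0. When this holds, K y = u (v·y) = 0, so (I - K) y = y and x = y is a particular solution; the full solution set is the line x = y + c·u = y + c·(1, -3, 2), c ∈ C.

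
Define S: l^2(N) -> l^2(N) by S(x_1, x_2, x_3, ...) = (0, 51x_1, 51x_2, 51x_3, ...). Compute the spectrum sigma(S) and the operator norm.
sigma(S) = closed disk {z in C : |z| ≤ 51}; ||S|| = 51

Note S = 51·U where U is the unit right shift (U x)_k = x_{k-1} (with x_0 := 0); so ||S|| = 51||U|| and sigma(S) = 51·sigma(U). ||S x||^2 = sum_{k≥1} |51x_k|^2 = 2601||x||^2, so ||S|| = 51 and sigma(S) ⊂ {|z| ≤ 51}. For any |lambda| < 51, the equation (S - lambda I) x = 0 forces x_1 = 0, then 51x_k = lambda x_{k+1} ⇒ x = 0, so S has no eigenvalues. But (S - lambda I) is not surjective for |lambda| < 51: solving (S - lambda I) x = e_1 would require x_n proportional to (lambda/51)^(-n), which is not in l^2. So every |lambda| < 51 lies in the residual spectrum. The boundary |lambda| = 51 is in the approximate point spectrum (the spectrum is closed). Hence sigma(S) is the closed disk of radius 51.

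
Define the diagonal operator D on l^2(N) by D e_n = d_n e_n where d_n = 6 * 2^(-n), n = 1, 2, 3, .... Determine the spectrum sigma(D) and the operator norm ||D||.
sigma(D) = {6 * 2^(-n) : n ≥ 1} ∪ {0}; ||D|| = 3

A bounded diagonal operator on l^2 with diagonal entries d_n has spectrum equal to the closure of {d_n : n ≥ 1}: every d_n is an eigenvalue (with eigenvector e_n), so {d_n} ⊂ sigma(D); the spectrum is closed, so its closure is too; and for lambda not in the closure, (D - lambda I) has bounded inverse (the diagonal entries 1/(d_n - lambda) are bounded). For our sequence d_n = 6 * 2^(-n), n = 1, 2, 3, ...:
  - {d_n} = {6 * 2^(-n) : n ≥ 1}; the only limit point is 0
  - closure = {6 * 2^(-n) : n ≥ 1} ∪ {0}
For the norm: a diagonal operator has ||D|| = sup_n |d_n|. Here d_n = 6 * 2^(-n) is positive and decreasing, so sup_n |d_n| = d_1 = 6/2 = 3. So ||D|| = 3.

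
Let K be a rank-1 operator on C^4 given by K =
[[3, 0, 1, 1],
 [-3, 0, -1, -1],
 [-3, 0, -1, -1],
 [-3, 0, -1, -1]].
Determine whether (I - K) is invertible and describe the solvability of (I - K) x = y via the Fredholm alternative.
(I - K) is singular (det(I - K) = 0, i.e. 1 ∈ sigma(K)). (I - K) x = y is solvable iff y ⊥ ker((I - K)^*) = span{(3, 0, 1, 1)}, i.e. iff 3y_1 + y_3 + y_4 = 0. When solvable, the solutions are x = y + c·(1, -1, -1, -1), c arbitrary (ker(I - K) = span{(1, -1, -1, -1)}, dimension 1).

K has rank 1, so it is an outer product K = u v^T: every row of K is a multiple of one row vector. Reading off the entries, u = (1, -1, -1, -1) and v = (3, 0, 1, 1) (row i of K equals u_i·v^T). A rank-one matrix u v^T satisfies K u = u (v·u) and kills the (3)-dimensional subspace v^⊥, so its characteristic polynomial is lambda^3 (lambda - v·u) with v·u = tr K = 1. Hence the eigenvalues of I - K are 1 (multiplicity 3) and 1 - (1) = 0, so det(I - K) = 0. (Direct check: I - K =
[[-2, 0, -1, -1],
 [3, 1, 1, 1],
 [3, 0, 2, 1],
 [3, 0, 1, 2]]
has determinant 0.) So 1 is an eigenvalue of K and (I - K) is not invertible. The finite-dimensional Fredholm alternative says: either (I - K) is invertible, or ker(I - K) ≠ {0} and then range(I - K) = ker((I - K)^*)^⊥, with dim ker(I - K) = dim ker((I - K)^*). We are in the second case, so we need both kernels. Kernel of I - K: (I - K) u = u - u (v·u) = u - u = 0, so ker(I - K) = span{u} = span{(1, -1, -1, -1)} (it is exactly 1-dimensional because rank(I - K) = 3). Kernel of the adjoint: K is real, so (I - K)^* = I - K^T = I - v u^T, and (I - v u^T) v = v - v (u·v) = 0; hence ker((I - K)^*) = span{v} = span{(3, 0, 1, 1)}. Therefore (I - K) x = y is solvable iff <y, v> = 0, i.e. iff 3y_1 + y_3 + y_4 = 0. When this holds, K y = u (v·y) = 0, so (I - K) y = y and x = y is a particular solution; the full solution set is the line x = y + c·u = y + c·(1, -1, -1, -1), c ∈ C.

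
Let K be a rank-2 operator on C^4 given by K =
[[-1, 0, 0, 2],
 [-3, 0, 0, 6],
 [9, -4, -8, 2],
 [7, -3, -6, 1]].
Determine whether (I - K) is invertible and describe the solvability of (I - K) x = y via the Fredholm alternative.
(I - K) is invertible (det(I - K) = 24 ≠ 0), so for every y in C^4 the equation (I - K) x = y has a unique solution.

K has rank 2 and factors as K = U V^T = u1 v1^T + u2 v2^T with u1 = (-1, -3, 1, 1), v1 = (3, -1, -2, -1), u2 = (-1, -3, -3, -2), v2 = (-2, 1, 2, -1) (multiplying out reproduces the displayed K). The nonzero eigenvalues of U V^T coincide with those of the 2 x 2 matrix G = V^T U = [[v1·u1, v1·u2], [v2·u1, v2·u2]] = [[-3, 8], [0, -5]], and by the Sylvester determinant identity det(I_4 - U V^T) = det(I_2 - V^T U) = det([[4, -8], [0, 6]]) = (4)(6) - (-8)(0) = 24. (Direct check: I - K =
[[2, 0, 0, -2],
 [3, 1, 0, -6],
 [-9, 4, 9, -2],
 [-7, 3, 6, 0]]
has determinant 24.) The finite-dimensional Fredholm alternative says: either (I - K) is invertible, or ker(I - K) ≠ {0} and then range(I - K) = ker((I - K)^*)^⊥, with dim ker(I - K) = dim ker((I - K)^*). Since det(I - K) ≠ 0, 1 is not an eigenvalue of K and ker(I - K) = {0}, so we are in the first case: for every y there is a unique x = (I - K)^(-1) y. (Explicitly, by the Woodbury identity, (I - U V^T)^(-1) = I + U (I_2 - G)^(-1) V^T.)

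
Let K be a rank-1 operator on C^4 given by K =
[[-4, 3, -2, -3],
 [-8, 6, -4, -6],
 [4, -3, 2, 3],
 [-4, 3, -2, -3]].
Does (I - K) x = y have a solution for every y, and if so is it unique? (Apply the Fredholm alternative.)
(I - K) is singular (det(I - K) = 0, i.e. 1 ∈ sigma(K)). (I - K) x = y is solvable iff y ⊥ ker((I - K)^*) = span{(-4, 3, -2, -3)}, i.e. iff -4y_1 + 3y_2 - 2y_3 - 3y_4 = 0. When solvable, the solutions are x = y + c·(1, 2, -1, 1), c arbitrary (ker(I - K) = span{(1, 2, -1, 1)}, dimension 1).

K has rank 1, so it is an outer product K = u v^T: every row of K is a multiple of one row vector. Reading off the entries, u = (1, 2, -1, 1) and v = (-4, 3, -2, -3) (row i of K equals u_i·v^T). A rank-one matrix u v^T satisfies K u = u (v·u) and kills the (3)-dimensional subspace v^⊥, so its characteristic polynomial is lambda^3 (lambda - v·u) with v·u = tr K = 1. Hence the eigenvalues of I - K are 1 (multiplicity 3) and 1 - (1) = 0, so det(I - K) = 0. (Direct check: I - K =
[[5, -3, 2, 3],
 [8, -5, 4, 6],
 [-4, 3, -1, -3],
 [4, -3, 2, 4]]
has determinant 0.) So 1 is an eigenvalue of K and (I - K) is not invertible. The finite-dimensional Fredholm alternative says: either (I - K) is invertible, or ker(I - K) ≠ {0} and then range(I - K) = ker((I - K)^*)^⊥, with dim ker(I - K) = dim ker((I - K)^*). We are in the second case, so we need both kernels. Kernel of I - K: (I - K) u = u - u (v·u) = u - u = 0, so ker(I - K) = span{u} = span{(1, 2, -1, 1)} (it is exactly 1-dimensional because rank(I - K) = 3). Kernel of the adjoint: K is real, so (I - K)^* = I - K^T = I - v u^T, and (I - v u^T) v = v - v (u·v) = 0; hence ker((I - K)^*) = span{v} = span{(-4, 3, -2, -3)}. Therefore (I - K) x = y is solvable iff <y, v> = 0, i.e. iff -4y_1 + 3y_2 - 2y_3 - 3y_4 = 0. When this holds, K y = u (v·y) = 0, so (I - K) y = y and x = y is a particular solution; the full solution set is the line x = y + c·u = y + c·(1, 2, -1, 1), c ∈ C.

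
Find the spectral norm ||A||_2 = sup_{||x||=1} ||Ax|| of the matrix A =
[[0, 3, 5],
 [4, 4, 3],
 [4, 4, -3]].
||A||_2 ≈ 8.559 (= sqrt(largest eigenvalue of A^T A))

||A||_2 = sigma_max(A) = sqrt(lambda_max(A^T A)). Form the symmetric matrix M = A^T A =
[[32, 32, 0],
 [32, 41, 15],
 [0, 15, 43]].
Its characteristic polynomial (trace, sum of principal 2x2 minors, determinant of M give the coefficients) is
  p(λ) = det(λ I - M) = λ^3 - 116λ^2 + 3202λ - 5184.
No integer candidate from the rational root theorem (±divisors of 5184) is a root, so the roots are irrational. The cubic discriminant is Δ = 8210546208 > 0, so there are three distinct real roots. p(1) = -2097 and p(2) = 764 have opposite signs, so a root lies in (1, 2); Newton's method refines it to λ ≈ 1.7252. p(41) = 23 and p(42) = -1236 have opposite signs, so a root lies in (41, 42); Newton's method refines it to λ ≈ 41.0182. p(73) = -585 and p(74) = 1772 have opposite signs, so a root lies in (73, 74); Newton's method refines it to λ ≈ 73.2566. Check (Vieta): the three roots sum to 116, matching tr M = 116.
So the eigenvalues of A^T A are ≈ 1.7252, 41.0182, 73.2566 (all ≥ 0, as they must be for A^T A). The largest is λ_max ≈ 73.2566, hence ||A||_2 = sqrt(λ_max) ≈ 8.559.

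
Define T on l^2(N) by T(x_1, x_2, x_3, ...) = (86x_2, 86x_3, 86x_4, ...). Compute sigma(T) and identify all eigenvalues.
sigma(T) = closed disk {z in C : |z| ≤ 86}; sigma_p(T) = open disk {z in C : |z| < 86}

Note T = 86·V where V is the unit left shift (V x)_k = x_{k+1}; so sigma(T) = 86·sigma(V) and ||T|| = 86||V||. ||T x||^2 = 7396sum_{k≥2} |x_k|^2 ≤ 7396||x||^2, with equality on {x : x_1 = 0}, so ||T|| = 86. For any lambda with |lambda| < 86, set r = lambda/86 (|r| < 1); the vector x = (1, r, r^2, ...) is in l^2 and satisfies T x = 86(r, r^2, ...) = lambda x, so lambda is an eigenvalue. On the boundary |lambda| = 86 the geometric series diverges, so no l^2 eigenvector exists, but these lambda lie in the approximate point spectrum. Hence sigma(T) is the closed disk of radius 86 and sigma_p(T) is the open disk.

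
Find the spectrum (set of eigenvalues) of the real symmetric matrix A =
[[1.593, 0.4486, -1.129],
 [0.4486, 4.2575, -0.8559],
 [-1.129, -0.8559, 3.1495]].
sigma(A) ≈ {1, 3, 5}

A is real symmetric, so its spectrum consists of real eigenvalues. Expanding the characteristic polynomial of the displayed matrix gives
  det(λ I - A) = p(λ) = λ^3 + (-9)λ^2 + (23)λ + (-15).
Solving p(λ) = 0 yields eigenvalues ≈ 1, 3, 5. (A is shown rounded to 4 decimals, so these recover the underlying integer eigenvalues to within that precision.)
Verification: the trace of A = 9 equals the sum of eigenvalues 9, and det(A) ≈ 14.9999 matches the eigenvalue product 15.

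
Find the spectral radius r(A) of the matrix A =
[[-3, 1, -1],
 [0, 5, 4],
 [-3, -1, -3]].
r(A) ≈ 4.8607

The eigenvalues of A are the roots of its characteristic polynomial. With M = A (coefficients from the trace, the sum of principal 2x2 minors, and det A):
  p(λ) = det(λ I - M) = λ^3 + λ^2 - 20λ - 6.
No integer candidate from the rational root theorem (±divisors of 6) is a root, so the roots are irrational. The cubic discriminant is Δ = 33612 > 0, so there are three distinct real roots. p(-5) = -6 and p(-4) = 26 have opposite signs, so a root lies in (-5, -4); Newton's method refines it to λ ≈ -4.8607. p(-1) = 14 and p(0) = -6 have opposite signs, so a root lies in (-1, 0); Newton's method refines it to λ ≈ -0.2969. p(4) = -6 and p(5) = 44 have opposite signs, so a root lies in (4, 5); Newton's method refines it to λ ≈ 4.1576. Check (Vieta): the three roots sum to -1, matching tr M = -1.
Thus the eigenvalues (to 4 decimals) are -4.8607 (modulus 4.8607); -0.2969 (modulus 0.2969); 4.1576 (modulus 4.1576). The spectral radius is the largest modulus: r(A) ≈ 4.8607. (Cross-check: r(A) ≤ ||A||_2 ≈ 7.1248; equality holds whenever A is normal, though it can also hold for some non-normal A.)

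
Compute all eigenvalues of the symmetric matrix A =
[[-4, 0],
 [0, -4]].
sigma(A) ≈ {-4} (-4 with multiplicity 2)

A is real symmetric, so its spectrum consists of real eigenvalues. Expanding the characteristic polynomial of the displayed matrix gives
  det(λ I - A) = p(λ) = λ^2 + (8)λ + (16).
Solving p(λ) = 0 yields eigenvalues ≈ -4, -4. (A is shown rounded to 4 decimals, so these recover the underlying integer eigenvalues to within that precision.)
Verification: the trace of A = -8 equals the sum of eigenvalues -8, and det(A) ≈ 16.0000 matches the eigenvalue product 16.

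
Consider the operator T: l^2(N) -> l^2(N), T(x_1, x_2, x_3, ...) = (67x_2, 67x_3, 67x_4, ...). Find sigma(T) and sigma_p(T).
sigma(T) = closed disk {z in C : |z| ≤ 67}; sigma_p(T) = open disk {z in C : |z| < 67}

Note T = 67·V where V is the unit left shift (V x)_k = x_{k+1}; so sigma(T) = 67·sigma(V) and ||T|| = 67||V||. ||T x||^2 = 4489sum_{k≥2} |x_k|^2 ≤ 4489||x||^2, with equality on {x : x_1 = 0}, so ||T|| = 67. For any lambda with |lambda| < 67, set r = lambda/67 (|r| < 1); the vector x = (1, r, r^2, ...) is in l^2 and satisfies T x = 67(r, r^2, ...) = lambda x, so lambda is an eigenvalue. On the boundary |lambda| = 67 the geometric series diverges, so no l^2 eigenvector exists, but these lambda lie in the approximate point spectrum. Hence sigma(T) is the closed disk of radius 67 and sigma_p(T) is the open disk.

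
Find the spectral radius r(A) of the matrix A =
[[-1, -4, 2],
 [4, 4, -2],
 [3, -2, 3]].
r(A) ≈ 4.7478

The eigenvalues of A are the roots of its characteristic polynomial. With M = A (coefficients from the trace, the sum of principal 2x2 minors, and det A):
  p(λ) = det(λ I - M) = λ^3 - 6λ^2 + 11λ - 24.
No integer candidate from the rational root theorem (±divisors of 24) is a root, so the roots are irrational. The cubic discriminant is Δ = -8744 < 0, so there is one real root and a complex-conjugate pair. p(4) = -12 and p(5) = 6 have opposite signs, so a root lies in (4, 5); Newton's method refines it to λ ≈ 4.7478. Dividing out (λ - (4.7478)) leaves approximately λ^2 - 1.2522λ + 5.0549. For λ^2 - 1.2522λ + 5.0549 the discriminant is -18.6518. It is negative, so the remaining roots are the complex-conjugate pair λ ≈ 0.6261 ± 2.1594i. Their product equals the constant term, so |λ|^2 ≈ 5.0549 and |λ| ≈ 2.2483.
Thus the eigenvalues (to 4 decimals) are 4.7478 (modulus 4.7478); 0.6261 ± 2.1594i (modulus 2.2483). The spectral radius is the largest modulus: r(A) ≈ 4.7478. (Cross-check: r(A) ≤ ||A||_2 ≈ 7.4615; equality holds whenever A is normal, though it can also hold for some non-normal A.)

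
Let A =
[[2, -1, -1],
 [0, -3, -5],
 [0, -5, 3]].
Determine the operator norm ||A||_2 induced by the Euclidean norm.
||A||_2 = sqrt((40 + sqrt(1056))/2) ≈ 6.0206 (= sqrt(largest eigenvalue of A^T A))

||A||_2 = sigma_max(A) = sqrt(lambda_max(A^T A)). Form the symmetric matrix M = A^T A =
[[4, -2, -2],
 [-2, 35, 1],
 [-2, 1, 35]].
Its characteristic polynomial (trace, sum of principal 2x2 minors, determinant of M give the coefficients) is
  p(λ) = det(λ I - M) = λ^3 - 74λ^2 + 1496λ - 4624.
By the rational root theorem any rational root is an integer divisor of 4624. Testing λ = 34: p(34) = 39304 - 85544 + 50864 - 4624 = 0, so λ = 34 is a root. Dividing out (λ - 34) leaves p(λ) = (λ - 34)(λ^2 - 40λ + 136). For λ^2 - 40λ + 136 the discriminant is 1056. It is nonnegative but not a perfect square, so the roots are real and irrational: λ = (40 ± sqrt(1056))/2 ≈ 36.2481, 3.7519.
So the eigenvalues of A^T A are ≈ 3.7519, 34, 36.2481 (all ≥ 0, as they must be for A^T A). The largest is λ_max = (40 + sqrt(1056))/2 ≈ 36.2481, hence ||A||_2 = sqrt(λ_max) = sqrt((40 + sqrt(1056))/2) ≈ 6.0206.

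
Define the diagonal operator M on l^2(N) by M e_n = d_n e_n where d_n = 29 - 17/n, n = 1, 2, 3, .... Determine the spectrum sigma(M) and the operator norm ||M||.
sigma(M) = {29 - 17/n : n ≥ 1} ∪ {29}; ||M|| = 29

A bounded diagonal operator on l^2 with diagonal entries d_n has spectrum equal to the closure of {d_n : n ≥ 1}: every d_n is an eigenvalue (with eigenvector e_n), so {d_n} ⊂ sigma(M); the spectrum is closed, so its closure is too; and for lambda not in the closure, (M - lambda I) has bounded inverse (the diagonal entries 1/(d_n - lambda) are bounded). For our sequence d_n = 29 - 17/n, n = 1, 2, 3, ...:
  - {d_n} = {29 - 17/n : n ≥ 1}; the only limit point is 29
  - closure = {29 - 17/n : n ≥ 1} ∪ {29}
For the norm: a diagonal operator has ||M|| = sup_n |d_n|. Here d_n = 29 - 17/n increases monotonically from d_1 = 12 toward 29, with all terms in [12, 29); so sup_n |d_n| = 29 (the supremum is the limit, not attained). So ||M|| = 29.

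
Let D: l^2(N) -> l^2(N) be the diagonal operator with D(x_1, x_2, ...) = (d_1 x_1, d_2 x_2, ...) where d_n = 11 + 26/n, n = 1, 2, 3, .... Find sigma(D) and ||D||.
sigma(D) = {11 + 26/n : n ≥ 1} ∪ {11}; ||D|| = 37

A bounded diagonal operator on l^2 with diagonal entries d_n has spectrum equal to the closure of {d_n : n ≥ 1}: every d_n is an eigenvalue (with eigenvector e_n), so {d_n} ⊂ sigma(D); the spectrum is closed, so its closure is too; and for lambda not in the closure, (D - lambda I) has bounded inverse (the diagonal entries 1/(d_n - lambda) are bounded). For our sequence d_n = 11 + 26/n, n = 1, 2, 3, ...:
  - {d_n} = {11 + 26/n : n ≥ 1}; the only limit point is 11
  - closure = {11 + 26/n : n ≥ 1} ∪ {11}
For the norm: a diagonal operator has ||D|| = sup_n |d_n|. Here d_n = 11 + 26/n is positive and decreasing, so sup_n |d_n| = d_1 = 11 + 26 = 37. So ||D|| = 37.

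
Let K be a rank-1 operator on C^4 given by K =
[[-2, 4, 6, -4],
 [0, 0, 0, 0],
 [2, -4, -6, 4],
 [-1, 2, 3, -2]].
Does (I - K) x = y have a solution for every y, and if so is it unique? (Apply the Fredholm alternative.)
(I - K) is invertible (det(I - K) = 11 ≠ 0), so for every y in C^4 the equation (I - K) x = y has a unique solution.

K has rank 1, so it is an outer product K = u v^T: every row of K is a multiple of one row vector. Reading off the entries, u = (2, 0, -2, 1) and v = (-1, 2, 3, -2) (row i of K equals u_i·v^T). A rank-one matrix u v^T satisfies K u = u (v·u) and kills the (3)-dimensional subspace v^⊥, so its characteristic polynomial is lambda^3 (lambda - v·u) with v·u = tr K = -10. Hence the eigenvalues of I - K are 1 (multiplicity 3) and 1 - (-10) = 11, so det(I - K) = 11. (Direct check: I - K =
[[3, -4, -6, 4],
 [0, 1, 0, 0],
 [-2, 4, 7, -4],
 [1, -2, -3, 3]]
has determinant 11.) The finite-dimensional Fredholm alternative says: either (I - K) is invertible, or ker(I - K) ≠ {0} and then range(I - K) = ker((I - K)^*)^⊥, with dim ker(I - K) = dim ker((I - K)^*). Since det(I - K) ≠ 0, 1 is not an eigenvalue of K and ker(I - K) = {0}, so we are in the first case: for every y there is a unique x = (I - K)^(-1) y. Explicitly, by the Sherman–Morrison formula, (I - u v^T)^(-1) = I + u v^T/(1 - v·u), i.e. (I - K)^(-1) = I + K/(11).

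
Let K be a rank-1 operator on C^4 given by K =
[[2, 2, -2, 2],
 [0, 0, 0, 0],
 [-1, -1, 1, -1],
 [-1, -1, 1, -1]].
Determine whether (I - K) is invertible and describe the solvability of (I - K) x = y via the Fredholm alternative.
(I - K) is invertible (det(I - K) = -1 ≠ 0), so for every y in C^4 the equation (I - K) x = y has a unique solution.

K has rank 1, so it is an outer product K = u v^T: every row of K is a multiple of one row vector. Reading off the entries, u = (-2, 0, 1, 1) and v = (-1, -1, 1, -1) (row i of K equals u_i·v^T). A rank-one matrix u v^T satisfies K u = u (v·u) and kills the (3)-dimensional subspace v^⊥, so its characteristic polynomial is lambda^3 (lambda - v·u) with v·u = tr K = 2. Hence the eigenvalues of I - K are 1 (multiplicity 3) and 1 - (2) = -1, so det(I - K) = -1. (Direct check: I - K =
[[-1, -2, 2, -2],
 [0, 1, 0, 0],
 [1, 1, 0, 1],
 [1, 1, -1, 2]]
has determinant -1.) The finite-dimensional Fredholm alternative says: either (I - K) is invertible, or ker(I - K) ≠ {0} and then range(I - K) = ker((I - K)^*)^⊥, with dim ker(I - K) = dim ker((I - K)^*). Since det(I - K) ≠ 0, 1 is not an eigenvalue of K and ker(I - K) = {0}, so we are in the first case: for every y there is a unique x = (I - K)^(-1) y. Explicitly, by the Sherman–Morrison formula, (I - u v^T)^(-1) = I + u v^T/(1 - v·u), i.e. (I - K)^(-1) = I - K.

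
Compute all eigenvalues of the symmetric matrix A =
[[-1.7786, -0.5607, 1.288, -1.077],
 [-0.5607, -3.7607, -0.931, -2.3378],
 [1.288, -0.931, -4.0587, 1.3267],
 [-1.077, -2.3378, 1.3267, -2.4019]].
sigma(A) ≈ {-6, -5, -1, 0}

A is real symmetric, so its spectrum consists of real eigenvalues. Expanding the characteristic polynomial of the displayed matrix gives
  det(λ I - A) = p(λ) = λ^4 + (12)λ^3 + (41)λ^2 + (29.9978)λ + (-0.0011).
Solving p(λ) = 0 yields eigenvalues ≈ -6, -5, -1, 0. (A is shown rounded to 4 decimals, so these recover the underlying integer eigenvalues to within that precision.)
Verification: the trace of A = -12 equals the sum of eigenvalues -12, and det(A) ≈ -0.0011 matches the eigenvalue product 0.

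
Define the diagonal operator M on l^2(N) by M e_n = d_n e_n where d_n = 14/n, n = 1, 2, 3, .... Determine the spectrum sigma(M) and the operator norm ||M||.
sigma(M) = {14/n : n ≥ 1} ∪ {0}; ||M|| = 14

A bounded diagonal operator on l^2 with diagonal entries d_n has spectrum equal to the closure of {d_n : n ≥ 1}: every d_n is an eigenvalue (with eigenvector e_n), so {d_n} ⊂ sigma(M); the spectrum is closed, so its closure is too; and for lambda not in the closure, (M - lambda I) has bounded inverse (the diagonal entries 1/(d_n - lambda) are bounded). For our sequence d_n = 14/n, n = 1, 2, 3, ...:
  - {d_n} = {14/n : n ≥ 1}; the only limit point is 0
  - closure = {14/n : n ≥ 1} ∪ {0}
For the norm: a diagonal operator has ||M|| = sup_n |d_n|. Here d_n = 14/n is positive and decreasing, so sup_n |d_n| = d_1 = 14. So ||M|| = 14.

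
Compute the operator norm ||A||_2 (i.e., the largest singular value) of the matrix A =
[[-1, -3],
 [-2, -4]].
||A||_2 = sqrt((30 + sqrt(884))/2) ≈ 5.465 (= sqrt(largest eigenvalue of A^T A))

||A||_2 = sigma_max(A) = sqrt(lambda_max(A^T A)). Form the symmetric matrix M = A^T A =
[[5, 11],
 [11, 25]].
Its characteristic polynomial (trace, determinant of M give the coefficients) is
  p(λ) = det(λ I - M) = λ^2 - 30λ + 4.
For λ^2 - 30λ + 4 the discriminant is 884. It is nonnegative but not a perfect square, so the roots are real and irrational: λ = (30 ± sqrt(884))/2 ≈ 29.8661, 0.1339.
So the eigenvalues of A^T A are ≈ 0.1339, 29.8661 (all ≥ 0, as they must be for A^T A). The largest is λ_max = (30 + sqrt(884))/2 ≈ 29.8661, hence ||A||_2 = sqrt(λ_max) = sqrt((30 + sqrt(884))/2) ≈ 5.465.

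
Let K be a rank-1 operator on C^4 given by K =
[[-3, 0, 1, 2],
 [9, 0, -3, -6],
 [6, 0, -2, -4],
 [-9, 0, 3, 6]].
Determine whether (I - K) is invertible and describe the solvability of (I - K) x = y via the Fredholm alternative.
(I - K) is singular (det(I - K) = 0, i.e. 1 ∈ sigma(K)). (I - K) x = y is solvable iff y ⊥ ker((I - K)^*) = span{(-3, 0, 1, 2)}, i.e. iff -3y_1 + y_3 + 2y_4 = 0. When solvable, the solutions are x = y + c·(1, -3, -2, 3), c arbitrary (ker(I - K) = span{(1, -3, -2, 3)}, dimension 1).

K has rank 1, so it is an outer product K = u v^T: every row of K is a multiple of one row vector. Reading off the entries, u = (1, -3, -2, 3) and v = (-3, 0, 1, 2) (row i of K equals u_i·v^T). A rank-one matrix u v^T satisfies K u = u (v·u) and kills the (3)-dimensional subspace v^⊥, so its characteristic polynomial is lambda^3 (lambda - v·u) with v·u = tr K = 1. Hence the eigenvalues of I - K are 1 (multiplicity 3) and 1 - (1) = 0, so det(I - K) = 0. (Direct check: I - K =
[[4, 0, -1, -2],
 [-9, 1, 3, 6],
 [-6, 0, 3, 4],
 [9, 0, -3, -5]]
has determinant 0.) So 1 is an eigenvalue of K and (I - K) is not invertible. The finite-dimensional Fredholm alternative says: either (I - K) is invertible, or ker(I - K) ≠ {0} and then range(I - K) = ker((I - K)^*)^⊥, with dim ker(I - K) = dim ker((I - K)^*). We are in the second case, so we need both kernels. Kernel of I - K: (I - K) u = u - u (v·u) = u - u = 0, so ker(I - K) = span{u} = span{(1, -3, -2, 3)} (it is exactly 1-dimensional because rank(I - K) = 3). Kernel of the adjoint: K is real, so (I - K)^* = I - K^T = I - v u^T, and (I - v u^T) v = v - v (u·v) = 0; hence ker((I - K)^*) = span{v} = span{(-3, 0, 1, 2)}. Therefore (I - K) x = y is solvable iff <y, v> = 0, i.e. iff -3y_1 + y_3 + 2y_4 = 0. When this holds, K y = u (v·y) = 0, so (I - K) y = y and x = y is a particular solution; the full solution set is the line x = y + c·u = y + c·(1, -3, -2, 3), c ∈ C.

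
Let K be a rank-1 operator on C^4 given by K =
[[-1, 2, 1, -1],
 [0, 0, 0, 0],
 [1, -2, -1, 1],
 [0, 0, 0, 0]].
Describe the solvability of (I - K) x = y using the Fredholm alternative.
(I - K) is invertible (det(I - K) = 3 ≠ 0), so for every y in C^4 the equation (I - K) x = y has a unique solution.

K has rank 1, so it is an outer product K = u v^T: every row of K is a multiple of one row vector. Reading off the entries, u = (1, 0, -1, 0) and v = (-1, 2, 1, -1) (row i of K equals u_i·v^T). A rank-one matrix u v^T satisfies K u = u (v·u) and kills the (3)-dimensional subspace v^⊥, so its characteristic polynomial is lambda^3 (lambda - v·u) with v·u = tr K = -2. Hence the eigenvalues of I - K are 1 (multiplicity 3) and 1 - (-2) = 3, so det(I - K) = 3. (Direct check: I - K =
[[2, -2, -1, 1],
 [0, 1, 0, 0],
 [-1, 2, 2, -1],
 [0, 0, 0, 1]]
has determinant 3.) The finite-dimensional Fredholm alternative says: either (I - K) is invertible, or ker(I - K) ≠ {0} and then range(I - K) = ker((I - K)^*)^⊥, with dim ker(I - K) = dim ker((I - K)^*). Since det(I - K) ≠ 0, 1 is not an eigenvalue of K and ker(I - K) = {0}, so we are in the first case: for every y there is a unique x = (I - K)^(-1) y. Explicitly, by the Sherman–Morrison formula, (I - u v^T)^(-1) = I + u v^T/(1 - v·u), i.e. (I - K)^(-1) = I + K/(3).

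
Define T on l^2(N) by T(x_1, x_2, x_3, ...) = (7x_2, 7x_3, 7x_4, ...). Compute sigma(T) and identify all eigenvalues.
sigma(T) = closed disk {z in C : |z| ≤ 7}; sigma_p(T) = open disk {z in C : |z| < 7}

Note T = 7·V where V is the unit left shift (V x)_k = x_{k+1}; so sigma(T) = 7·sigma(V) and ||T|| = 7||V||. ||T x||^2 = 49sum_{k≥2} |x_k|^2 ≤ 49||x||^2, with equality on {x : x_1 = 0}, so ||T|| = 7. For any lambda with |lambda| < 7, set r = lambda/7 (|r| < 1); the vector x = (1, r, r^2, ...) is in l^2 and satisfies T x = 7(r, r^2, ...) = lambda x, so lambda is an eigenvalue. On the boundary |lambda| = 7 the geometric series diverges, so no l^2 eigenvector exists, but these lambda lie in the approximate point spectrum. Hence sigma(T) is the closed disk of radius 7 and sigma_p(T) is the open disk.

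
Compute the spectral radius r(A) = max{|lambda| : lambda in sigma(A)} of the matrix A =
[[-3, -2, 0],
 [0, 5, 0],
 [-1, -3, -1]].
r(A) = 5

The eigenvalues of A are the roots of its characteristic polynomial. With M = A (coefficients from the trace, the sum of principal 2x2 minors, and det A):
  p(λ) = det(λ I - M) = λ^3 - λ^2 - 17λ - 15.
By the rational root theorem any rational root is an integer divisor of 15. Testing λ = 5: p(5) = 125 - 25 - 85 - 15 = 0, so λ = 5 is a root. Dividing out (λ - 5) leaves p(λ) = (λ - 5)(λ^2 + 4λ + 3). For λ^2 + 4λ + 3 the discriminant is 4. It is a perfect square (2^2), so the roots are rational: λ = (-4 ± 2)/2 = -1, -3.
Thus the eigenvalues (to 4 decimals) are -1 (modulus 1); -3 (modulus 3); 5 (modulus 5). The spectral radius is the largest modulus: r(A) = 5. (Cross-check: r(A) ≤ ||A||_2 ≈ 6.3948; equality holds whenever A is normal, though it can also hold for some non-normal A.)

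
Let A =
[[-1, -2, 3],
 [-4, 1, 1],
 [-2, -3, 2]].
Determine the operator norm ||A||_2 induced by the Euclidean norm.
||A||_2 ≈ 5.8413 (= sqrt(largest eigenvalue of A^T A))

||A||_2 = sigma_max(A) = sqrt(lambda_max(A^T A)). Form the symmetric matrix M = A^T A =
[[21, 4, -11],
 [4, 14, -11],
 [-11, -11, 14]].
Its characteristic polynomial (trace, sum of principal 2x2 minors, determinant of M give the coefficients) is
  p(λ) = det(λ I - M) = λ^3 - 49λ^2 + 526λ - 625.
No integer candidate from the rational root theorem (±divisors of 625) is a root, so the roots are irrational. The cubic discriminant is Δ = 67460897 > 0, so there are three distinct real roots. p(1) = -147 and p(2) = 239 have opposite signs, so a root lies in (1, 2); Newton's method refines it to λ ≈ 1.3544. p(13) = 129 and p(14) = -121 have opposite signs, so a root lies in (13, 14); Newton's method refines it to λ ≈ 13.5245. p(34) = -81 and p(35) = 635 have opposite signs, so a root lies in (34, 35); Newton's method refines it to λ ≈ 34.1212. Check (Vieta): the three roots sum to 49, matching tr M = 49.
So the eigenvalues of A^T A are ≈ 1.3544, 13.5245, 34.1212 (all ≥ 0, as they must be for A^T A). The largest is λ_max ≈ 34.1212, hence ||A||_2 = sqrt(λ_max) ≈ 5.8413.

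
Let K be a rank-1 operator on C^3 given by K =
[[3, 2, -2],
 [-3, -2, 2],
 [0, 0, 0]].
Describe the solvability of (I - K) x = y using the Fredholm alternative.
(I - K) is singular (det(I - K) = 0, i.e. 1 ∈ sigma(K)). (I - K) x = y is solvable iff y ⊥ ker((I - K)^*) = span{(3, 2, -2)}, i.e. iff 3y_1 + 2y_2 - 2y_3 = 0. When solvable, the solutions are x = y + c·(1, -1, 0), c arbitrary (ker(I - K) = span{(1, -1, 0)}, dimension 1).

K has rank 1, so it is an outer product K = u v^T: every row of K is a multiple of one row vector. Reading off the entries, u = (1, -1, 0) and v = (3, 2, -2) (row i of K equals u_i·v^T). A rank-one matrix u v^T satisfies K u = u (v·u) and kills the (2)-dimensional subspace v^⊥, so its characteristic polynomial is lambda^2 (lambda - v·u) with v·u = tr K = 1. Hence the eigenvalues of I - K are 1 (multiplicity 2) and 1 - (1) = 0, so det(I - K) = 0. (Direct check: I - K =
[[-2, -2, 2],
 [3, 3, -2],
 [0, 0, 1]]
has determinant 0.) So 1 is an eigenvalue of K and (I - K) is not invertible. The finite-dimensional Fredholm alternative says: either (I - K) is invertible, or ker(I - K) ≠ {0} and then range(I - K) = ker((I - K)^*)^⊥, with dim ker(I - K) = dim ker((I - K)^*). We are in the second case, so we need both kernels. Kernel of I - K: (I - K) u = u - u (v·u) = u - u = 0, so ker(I - K) = span{u} = span{(1, -1, 0)} (it is exactly 1-dimensional because rank(I - K) = 2). Kernel of the adjoint: K is real, so (I - K)^* = I - K^T = I - v u^T, and (I - v u^T) v = v - v (u·v) = 0; hence ker((I - K)^*) = span{v} = span{(3, 2, -2)}. Therefore (I - K) x = y is solvable iff <y, v> = 0, i.e. iff 3y_1 + 2y_2 - 2y_3 = 0. When this holds, K y = u (v·y) = 0, so (I - K) y = y and x = y is a particular solution; the full solution set is the line x = y + c·u = y + c·(1, -1, 0), c ∈ C.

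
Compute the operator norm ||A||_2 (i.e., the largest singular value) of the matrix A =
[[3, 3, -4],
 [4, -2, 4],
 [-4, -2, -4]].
||A||_2 ≈ 8.0668 (= sqrt(largest eigenvalue of A^T A))

||A||_2 = sigma_max(A) = sqrt(lambda_max(A^T A)). Form the symmetric matrix M = A^T A =
[[41, 9, 20],
 [9, 17, -12],
 [20, -12, 48]].
Its characteristic polynomial (trace, sum of principal 2x2 minors, determinant of M give the coefficients) is
  p(λ) = det(λ I - M) = λ^3 - 106λ^2 + 2856λ - 12544.
No integer candidate from the rational root theorem (±divisors of 12544) is a root, so the roots are irrational. The cubic discriminant is Δ = 2812979456 > 0, so there are three distinct real roots. p(5) = -789 and p(6) = 992 have opposite signs, so a root lies in (5, 6); Newton's method refines it to λ ≈ 5.4307. p(35) = 441 and p(36) = -448 have opposite signs, so a root lies in (35, 36); Newton's method refines it to λ ≈ 35.4959. p(65) = -129 and p(66) = 1712 have opposite signs, so a root lies in (65, 66); Newton's method refines it to λ ≈ 65.0734. Check (Vieta): the three roots sum to 106, matching tr M = 106.
So the eigenvalues of A^T A are ≈ 5.4307, 35.4959, 65.0734 (all ≥ 0, as they must be for A^T A). The largest is λ_max ≈ 65.0734, hence ||A||_2 = sqrt(λ_max) ≈ 8.0668.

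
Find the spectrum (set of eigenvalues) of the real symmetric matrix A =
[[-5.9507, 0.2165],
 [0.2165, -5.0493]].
sigma(A) ≈ {-6, -5}

A is real symmetric, so its spectrum consists of real eigenvalues. Expanding the characteristic polynomial of the displayed matrix gives
  det(λ I - A) = p(λ) = λ^2 + (11)λ + (30).
Solving p(λ) = 0 yields eigenvalues ≈ -6, -5. (A is shown rounded to 4 decimals, so these recover the underlying integer eigenvalues to within that precision.)
Verification: the trace of A = -11 equals the sum of eigenvalues -11, and det(A) ≈ 30.0000 matches the eigenvalue product 30.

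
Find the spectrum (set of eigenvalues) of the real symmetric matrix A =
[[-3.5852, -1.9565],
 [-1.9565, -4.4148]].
sigma(A) ≈ {-6, -2}

A is real symmetric, so its spectrum consists of real eigenvalues. Expanding the characteristic polynomial of the displayed matrix gives
  det(λ I - A) = p(λ) = λ^2 + (8)λ + (12).
Solving p(λ) = 0 yields eigenvalues ≈ -6, -2. (A is shown rounded to 4 decimals, so these recover the underlying integer eigenvalues to within that precision.)
Verification: the trace of A = -8 equals the sum of eigenvalues -8, and det(A) ≈ 12.0000 matches the eigenvalue product 12.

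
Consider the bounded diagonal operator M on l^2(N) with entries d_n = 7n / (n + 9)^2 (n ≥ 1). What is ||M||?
||M|| = 7/36 (attained at n = 9)

For M diagonal, ||M|| = sup_n |d_n|. Treat f(x) = 7x / (x + 9)^2 for real x > 0. By the quotient rule, f'(x) = 7(9 - x)/(x + 9)^3, which is positive for x < 9 and negative for x > 9. So f has a unique maximum at x = 9, and since 9 is a positive integer, the supremum over n ≥ 1 is attained at n = 9: d_9 = 7·9/(9 + 9)^2 = 7·9/324 = 7/36. Hence ||M|| = 7/36.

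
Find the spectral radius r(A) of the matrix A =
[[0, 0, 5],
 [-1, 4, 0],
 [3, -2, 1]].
r(A) ≈ 5.2937

The eigenvalues of A are the roots of its characteristic polynomial. With M = A (coefficients from the trace, the sum of principal 2x2 minors, and det A):
  p(λ) = det(λ I - M) = λ^3 - 5λ^2 - 11λ + 50.
No integer candidate from the rational root theorem (±divisors of 50) is a root, so the roots are irrational. The cubic discriminant is Δ = 15349 > 0, so there are three distinct real roots. p(-4) = -50 and p(-3) = 11 have opposite signs, so a root lies in (-4, -3); Newton's method refines it to λ ≈ -3.2237. p(2) = 16 and p(3) = -1 have opposite signs, so a root lies in (2, 3); Newton's method refines it to λ ≈ 2.9299. p(5) = -5 and p(6) = 20 have opposite signs, so a root lies in (5, 6); Newton's method refines it to λ ≈ 5.2937. Check (Vieta): the three roots sum to 5, matching tr M = 5.
Thus the eigenvalues (to 4 decimals) are -3.2237 (modulus 3.2237); 2.9299 (modulus 2.9299); 5.2937 (modulus 5.2937). The spectral radius is the largest modulus: r(A) ≈ 5.2937. (Cross-check: r(A) ≤ ||A||_2 ≈ 5.4234; equality holds whenever A is normal, though it can also hold for some non-normal A.)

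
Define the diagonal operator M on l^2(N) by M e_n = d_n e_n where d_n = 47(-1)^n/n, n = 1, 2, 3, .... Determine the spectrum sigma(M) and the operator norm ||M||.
sigma(M) = {47(-1)^n/n : n ≥ 1} ∪ {0}; ||M|| = 47

A bounded diagonal operator on l^2 with diagonal entries d_n has spectrum equal to the closure of {d_n : n ≥ 1}: every d_n is an eigenvalue (with eigenvector e_n), so {d_n} ⊂ sigma(M); the spectrum is closed, so its closure is too; and for lambda not in the closure, (M - lambda I) has bounded inverse (the diagonal entries 1/(d_n - lambda) are bounded). For our sequence d_n = 47(-1)^n/n, n = 1, 2, 3, ...:
  - {d_n} = {47(-1)^n/n : n ≥ 1}; the only limit point is 0
  - closure = {47(-1)^n/n : n ≥ 1} ∪ {0}
For the norm: a diagonal operator has ||M|| = sup_n |d_n|. Here |d_n| = 47/n is decreasing, so sup_n |d_n| = |d_1| = 47. So ||M|| = 47.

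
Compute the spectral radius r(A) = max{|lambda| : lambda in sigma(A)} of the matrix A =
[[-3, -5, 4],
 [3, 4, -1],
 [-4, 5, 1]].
r(A) ≈ 5.3675

The eigenvalues of A are the roots of its characteristic polynomial. With M = A (coefficients from the trace, the sum of principal 2x2 minors, and det A):
  p(λ) = det(λ I - M) = λ^3 - 2λ^2 + 25λ - 92.
No integer candidate from the rational root theorem (±divisors of 92) is a root, so the roots are irrational. The cubic discriminant is Δ = -208672 < 0, so there is one real root and a complex-conjugate pair. p(3) = -8 and p(4) = 40 have opposite signs, so a root lies in (3, 4); Newton's method refines it to λ ≈ 3.1933. Dividing out (λ - (3.1933)) leaves approximately λ^2 + 1.1933λ + 28.8105. For λ^2 + 1.1933λ + 28.8105 the discriminant is -113.818. It is negative, so the remaining roots are the complex-conjugate pair λ ≈ -0.5966 ± 5.3343i. Their product equals the constant term, so |λ|^2 ≈ 28.8105 and |λ| ≈ 5.3675.
Thus the eigenvalues (to 4 decimals) are 3.1933 (modulus 3.1933); -0.5966 ± 5.3343i (modulus 5.3675). The spectral radius is the largest modulus: r(A) ≈ 5.3675. (Cross-check: r(A) ≤ ||A||_2 ≈ 8.7657; equality holds whenever A is normal, though it can also hold for some non-normal A.)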